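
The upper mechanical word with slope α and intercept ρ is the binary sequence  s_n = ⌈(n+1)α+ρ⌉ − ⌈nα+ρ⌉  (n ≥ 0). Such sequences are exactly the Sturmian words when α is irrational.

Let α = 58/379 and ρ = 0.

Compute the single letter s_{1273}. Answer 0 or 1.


0

(n+1)α + ρ = (1274·58) / 379 = 73892/379
nα + ρ     = (1273·58) / 379 = 73834/379
⌈73892/379⌉ = 195,  ⌈73834/379⌉ = 195
s_{1273} = 195 − 195 = 0


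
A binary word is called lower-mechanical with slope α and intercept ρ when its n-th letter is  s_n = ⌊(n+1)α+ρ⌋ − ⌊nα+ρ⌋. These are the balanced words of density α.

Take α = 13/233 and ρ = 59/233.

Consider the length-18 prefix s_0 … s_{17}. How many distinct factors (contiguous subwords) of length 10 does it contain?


6

t_n = ⌊(n·13+59)/233⌋ for n = 0 … 18:
  n=0…9: ⌊59/233⌋=0 ⌊72/233⌋=0 ⌊85/233⌋=0 ⌊98/233⌋=0 ⌊111/233⌋=0 ⌊124/233⌋=0 ⌊137/233⌋=0 ⌊150/233⌋=0 ⌊163/233⌋=0 ⌊176/233⌋=0
  n=10…18: ⌊189/233⌋=0 ⌊202/233⌋=0 ⌊215/233⌋=0 ⌊228/233⌋=0 ⌊241/233⌋=1 ⌊254/233⌋=1 ⌊267/233⌋=1 ⌊280/233⌋=1 ⌊293/233⌋=1
s_n = t_(n+1) − t_n for n = 0 … 17 gives
prefix = 000000000000010000
slide a length-10 window over [0..9] … [8..17] (9 windows); first occurrence of each distinct factor:
  [  0..  9] 0000000000
  [  4.. 13] 0000000001
  [  5.. 14] 0000000010
  [  6.. 15] 0000000100
  [  7.. 16] 0000001000
  [  8.. 17] 0000010000
  (the other 3 windows repeat one of these)
distinct factors: {0000000000, 0000000001, 0000000010, 0000000100, 0000001000, 0000010000}
count = 6  (Sturmian bound for length 10 is 11)


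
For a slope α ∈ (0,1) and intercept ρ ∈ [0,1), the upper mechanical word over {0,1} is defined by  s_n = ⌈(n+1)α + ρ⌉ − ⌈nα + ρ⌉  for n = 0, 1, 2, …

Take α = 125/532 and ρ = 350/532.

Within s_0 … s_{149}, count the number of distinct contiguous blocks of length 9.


10

t_n = ⌈(n·125+350)/532⌉ for n = 0 … 150:
  n=0…9: ⌈350/532⌉=1 ⌈475/532⌉=1 ⌈600/532⌉=2 ⌈725/532⌉=2 ⌈850/532⌉=2 ⌈975/532⌉=2 ⌈1100/532⌉=3 ⌈1225/532⌉=3 ⌈1350/532⌉=3 ⌈1475/532⌉=3
  n=10…19: ⌈1600/532⌉=4 ⌈1725/532⌉=4 ⌈1850/532⌉=4 ⌈1975/532⌉=4 ⌈2100/532⌉=4 ⌈2225/532⌉=5 ⌈2350/532⌉=5 ⌈2475/532⌉=5 ⌈2600/532⌉=5 ⌈2725/532⌉=6
  n=20…29: ⌈2850/532⌉=6 ⌈2975/532⌉=6 ⌈3100/532⌉=6 ⌈3225/532⌉=7 ⌈3350/532⌉=7 ⌈3475/532⌉=7 ⌈3600/532⌉=7 ⌈3725/532⌉=8 ⌈3850/532⌉=8 ⌈3975/532⌉=8
  n=30…39: ⌈4100/532⌉=8 ⌈4225/532⌉=8 ⌈4350/532⌉=9 ⌈4475/532⌉=9 ⌈4600/532⌉=9 ⌈4725/532⌉=9 ⌈4850/532⌉=10 ⌈4975/532⌉=10 ⌈5100/532⌉=10 ⌈5225/532⌉=10
  n=40…49: ⌈5350/532⌉=11 ⌈5475/532⌉=11 ⌈5600/532⌉=11 ⌈5725/532⌉=11 ⌈5850/532⌉=11 ⌈5975/532⌉=12 ⌈6100/532⌉=12 ⌈6225/532⌉=12 ⌈6350/532⌉=12 ⌈6475/532⌉=13
  n=50…59: ⌈6600/532⌉=13 ⌈6725/532⌉=13 ⌈6850/532⌉=13 ⌈6975/532⌉=14 ⌈7100/532⌉=14 ⌈7225/532⌉=14 ⌈7350/532⌉=14 ⌈7475/532⌉=15 ⌈7600/532⌉=15 ⌈7725/532⌉=15
  n=60…69: ⌈7850/532⌉=15 ⌈7975/532⌉=15 ⌈8100/532⌉=16 ⌈8225/532⌉=16 ⌈8350/532⌉=16 ⌈8475/532⌉=16 ⌈8600/532⌉=17 ⌈8725/532⌉=17 ⌈8850/532⌉=17 ⌈8975/532⌉=17
  n=70…79: ⌈9100/532⌉=18 ⌈9225/532⌉=18 ⌈9350/532⌉=18 ⌈9475/532⌉=18 ⌈9600/532⌉=19 ⌈9725/532⌉=19 ⌈9850/532⌉=19 ⌈9975/532⌉=19 ⌈10100/532⌉=19 ⌈10225/532⌉=20
  n=80…89: ⌈10350/532⌉=20 ⌈10475/532⌉=20 ⌈10600/532⌉=20 ⌈10725/532⌉=21 ⌈10850/532⌉=21 ⌈10975/532⌉=21 ⌈11100/532⌉=21 ⌈11225/532⌉=22 ⌈11350/532⌉=22 ⌈11475/532⌉=22
  n=90…99: ⌈11600/532⌉=22 ⌈11725/532⌉=23 ⌈11850/532⌉=23 ⌈11975/532⌉=23 ⌈12100/532⌉=23 ⌈12225/532⌉=23 ⌈12350/532⌉=24 ⌈12475/532⌉=24 ⌈12600/532⌉=24 ⌈12725/532⌉=24
  n=100…109: ⌈12850/532⌉=25 ⌈12975/532⌉=25 ⌈13100/532⌉=25 ⌈13225/532⌉=25 ⌈13350/532⌉=26 ⌈13475/532⌉=26 ⌈13600/532⌉=26 ⌈13725/532⌉=26 ⌈13850/532⌉=27 ⌈13975/532⌉=27
  n=110…119: ⌈14100/532⌉=27 ⌈14225/532⌉=27 ⌈14350/532⌉=27 ⌈14475/532⌉=28 ⌈14600/532⌉=28 ⌈14725/532⌉=28 ⌈14850/532⌉=28 ⌈14975/532⌉=29 ⌈15100/532⌉=29 ⌈15225/532⌉=29
  n=120…129: ⌈15350/532⌉=29 ⌈15475/532⌉=30 ⌈15600/532⌉=30 ⌈15725/532⌉=30 ⌈15850/532⌉=30 ⌈15975/532⌉=31 ⌈16100/532⌉=31 ⌈16225/532⌉=31 ⌈16350/532⌉=31 ⌈16475/532⌉=31
  n=130…139: ⌈16600/532⌉=32 ⌈16725/532⌉=32 ⌈16850/532⌉=32 ⌈16975/532⌉=32 ⌈17100/532⌉=33 ⌈17225/532⌉=33 ⌈17350/532⌉=33 ⌈17475/532⌉=33 ⌈17600/532⌉=34 ⌈17725/532⌉=34
  n=140…149: ⌈17850/532⌉=34 ⌈17975/532⌉=34 ⌈18100/532⌉=35 ⌈18225/532⌉=35 ⌈18350/532⌉=35 ⌈18475/532⌉=35 ⌈18600/532⌉=35 ⌈18725/532⌉=36 ⌈18850/532⌉=36 ⌈18975/532⌉=36
  n=150: ⌈19100/532⌉=36
s_n = t_(n+1) − t_n for n = 0 … 149 gives
prefix = 010001000100001000100010001000010001000100001000100010001000010001000100010000100010001000100001000100010001000010001000100010000100010001000100001000
slide a length-9 window over [0..8] … [141..149] (142 windows); first occurrence of each distinct factor:
  [  0..  8] 010001000
  [  1..  9] 100010001
  [  2.. 10] 000100010
  [  3.. 11] 001000100
  [  5.. 13] 100010000
  [  6.. 14] 000100001
  [  7.. 15] 001000010
  [  8.. 16] 010000100
  [  9.. 17] 100001000
  [ 10.. 18] 000010001
  (the other 132 windows repeat one of these)
distinct factors: {000010001, 000100001, 000100010, 001000010, 001000100, 010000100, 010001000, 100001000, 100010000, 100010001}
count = 10  (Sturmian bound for length 9 is 10)


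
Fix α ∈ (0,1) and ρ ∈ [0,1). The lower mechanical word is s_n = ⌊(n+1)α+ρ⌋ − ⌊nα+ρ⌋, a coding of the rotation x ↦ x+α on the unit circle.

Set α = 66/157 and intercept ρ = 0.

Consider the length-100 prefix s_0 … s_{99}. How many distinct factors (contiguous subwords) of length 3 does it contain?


t_n = ⌊(n·66)/157⌋ for n = 0 … 100:
  n=0…9: ⌊0/157⌋=0 ⌊66/157⌋=0 ⌊132/157⌋=0 ⌊198/157⌋=1 ⌊264/157⌋=1 ⌊330/157⌋=2 ⌊396/157⌋=2 ⌊462/157⌋=2 ⌊528/157⌋=3 ⌊594/157⌋=3
  n=10…19: ⌊660/157⌋=4 ⌊726/157⌋=4 ⌊792/157⌋=5 ⌊858/157⌋=5 ⌊924/157⌋=5 ⌊990/157⌋=6 ⌊1056/157⌋=6 ⌊1122/157⌋=7 ⌊1188/157⌋=7 ⌊1254/157⌋=7
  n=20…29: ⌊1320/157⌋=8 ⌊1386/157⌋=8 ⌊1452/157⌋=9 ⌊1518/157⌋=9 ⌊1584/157⌋=10 ⌊1650/157⌋=10 ⌊1716/157⌋=10 ⌊1782/157⌋=11 ⌊1848/157⌋=11 ⌊1914/157⌋=12
  n=30…39: ⌊1980/157⌋=12 ⌊2046/157⌋=13 ⌊2112/157⌋=13 ⌊2178/157⌋=13 ⌊2244/157⌋=14 ⌊2310/157⌋=14 ⌊2376/157⌋=15 ⌊2442/157⌋=15 ⌊2508/157⌋=15 ⌊2574/157⌋=16
  n=40…49: ⌊2640/157⌋=16 ⌊2706/157⌋=17 ⌊2772/157⌋=17 ⌊2838/157⌋=18 ⌊2904/157⌋=18 ⌊2970/157⌋=18 ⌊3036/157⌋=19 ⌊3102/157⌋=19 ⌊3168/157⌋=20 ⌊3234/157⌋=20
  n=50…59: ⌊3300/157⌋=21 ⌊3366/157⌋=21 ⌊3432/157⌋=21 ⌊3498/157⌋=22 ⌊3564/157⌋=22 ⌊3630/157⌋=23 ⌊3696/157⌋=23 ⌊3762/157⌋=23 ⌊3828/157⌋=24 ⌊3894/157⌋=24
  n=60…69: ⌊3960/157⌋=25 ⌊4026/157⌋=25 ⌊4092/157⌋=26 ⌊4158/157⌋=26 ⌊4224/157⌋=26 ⌊4290/157⌋=27 ⌊4356/157⌋=27 ⌊4422/157⌋=28 ⌊4488/157⌋=28 ⌊4554/157⌋=29
  n=70…79: ⌊4620/157⌋=29 ⌊4686/157⌋=29 ⌊4752/157⌋=30 ⌊4818/157⌋=30 ⌊4884/157⌋=31 ⌊4950/157⌋=31 ⌊5016/157⌋=31 ⌊5082/157⌋=32 ⌊5148/157⌋=32 ⌊5214/157⌋=33
  n=80…89: ⌊5280/157⌋=33 ⌊5346/157⌋=34 ⌊5412/157⌋=34 ⌊5478/157⌋=34 ⌊5544/157⌋=35 ⌊5610/157⌋=35 ⌊5676/157⌋=36 ⌊5742/157⌋=36 ⌊5808/157⌋=36 ⌊5874/157⌋=37
  n=90…99: ⌊5940/157⌋=37 ⌊6006/157⌋=38 ⌊6072/157⌋=38 ⌊6138/157⌋=39 ⌊6204/157⌋=39 ⌊6270/157⌋=39 ⌊6336/157⌋=40 ⌊6402/157⌋=40 ⌊6468/157⌋=41 ⌊6534/157⌋=41
  n=100: ⌊6600/157⌋=42
s_n = t_(n+1) − t_n for n = 0 … 99 gives
prefix = 0010100101010010100101010010101001010010101001010100101001010100101010010100101010010100101010010101
slide a length-3 window over [0..2] … [97..99] (98 windows); first occurrence of each distinct factor:
  [  0..  2] 001
  [  1..  3] 010
  [  2..  4] 101
  [  4..  6] 100
  (the other 94 windows repeat one of these)
distinct factors: {001, 010, 100, 101}
count = 4  (Sturmian bound for length 3 is 4)

4


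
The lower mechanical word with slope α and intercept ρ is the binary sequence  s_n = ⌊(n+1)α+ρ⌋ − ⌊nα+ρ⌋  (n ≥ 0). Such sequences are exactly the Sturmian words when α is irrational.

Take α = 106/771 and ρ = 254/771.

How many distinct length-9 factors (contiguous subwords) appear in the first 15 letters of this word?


t_n = ⌊(n·106+254)/771⌋ for n = 0 … 15:
  n=0…9: ⌊254/771⌋=0 ⌊360/771⌋=0 ⌊466/771⌋=0 ⌊572/771⌋=0 ⌊678/771⌋=0 ⌊784/771⌋=1 ⌊890/771⌋=1 ⌊996/771⌋=1 ⌊1102/771⌋=1 ⌊1208/771⌋=1
  n=10…15: ⌊1314/771⌋=1 ⌊1420/771⌋=1 ⌊1526/771⌋=1 ⌊1632/771⌋=2 ⌊1738/771⌋=2 ⌊1844/771⌋=2
s_n = t_(n+1) − t_n for n = 0 … 14 gives
prefix = 000010000000100
slide a length-9 window over [0..8] … [6..14] (7 windows); first occurrence of each distinct factor:
  [  0..  8] 000010000
  [  1..  9] 000100000
  [  2.. 10] 001000000
  [  3.. 11] 010000000
  [  4.. 12] 100000001
  [  5.. 13] 000000010
  [  6.. 14] 000000100
distinct factors: {000000010, 000000100, 000010000, 000100000, 001000000, 010000000, 100000001}
count = 7  (Sturmian bound for length 9 is 10)

7


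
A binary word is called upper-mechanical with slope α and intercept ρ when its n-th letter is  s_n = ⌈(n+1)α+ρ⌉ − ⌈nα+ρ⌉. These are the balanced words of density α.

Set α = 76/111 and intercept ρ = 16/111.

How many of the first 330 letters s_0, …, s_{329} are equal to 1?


226

#1s = Σ_{n=0}^{329} s_n = Σ_{n=0}^{329} (⌈(n+1)α+ρ⌉ − ⌈nα+ρ⌉)
the sum telescopes: every ⌈nα+ρ⌉ with 0 < n < 330 appears once with + and once with −, leaving ⌈330α+ρ⌉ − ⌈0·α+ρ⌉
330α + ρ = (330·76 + 16) / 111 = 25096/111
ρ = 16/111
⌈25096/111⌉ = 227,  ⌈16/111⌉ = 1
#1s = 227 − 1 = 226


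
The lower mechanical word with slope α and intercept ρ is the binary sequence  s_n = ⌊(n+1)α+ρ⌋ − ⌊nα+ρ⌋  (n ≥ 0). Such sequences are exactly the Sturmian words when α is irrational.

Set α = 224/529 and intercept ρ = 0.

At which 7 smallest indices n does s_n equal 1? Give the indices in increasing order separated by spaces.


n=0: ⌊224/529⌋−⌊0/529⌋ = 0−0 = 0
n=1: ⌊448/529⌋−⌊224/529⌋ = 0−0 = 0
n=2: ⌊672/529⌋−⌊448/529⌋ = 1−0 = 1  ← one
n=3: ⌊896/529⌋−⌊672/529⌋ = 1−1 = 0
n=4: ⌊1120/529⌋−⌊896/529⌋ = 2−1 = 1  ← one
n=5: ⌊1344/529⌋−⌊1120/529⌋ = 2−2 = 0
n=6: ⌊1568/529⌋−⌊1344/529⌋ = 2−2 = 0
n=7: ⌊1792/529⌋−⌊1568/529⌋ = 3−2 = 1  ← one
n=8: ⌊2016/529⌋−⌊1792/529⌋ = 3−3 = 0
n=9: ⌊2240/529⌋−⌊2016/529⌋ = 4−3 = 1  ← one
n=10: ⌊2464/529⌋−⌊2240/529⌋ = 4−4 = 0
n=11: ⌊2688/529⌋−⌊2464/529⌋ = 5−4 = 1  ← one
n=12: ⌊2912/529⌋−⌊2688/529⌋ = 5−5 = 0
n=13: ⌊3136/529⌋−⌊2912/529⌋ = 5−5 = 0
n=14: ⌊3360/529⌋−⌊3136/529⌋ = 6−5 = 1  ← one
n=15: ⌊3584/529⌋−⌊3360/529⌋ = 6−6 = 0
n=16: ⌊3808/529⌋−⌊3584/529⌋ = 7−6 = 1  ← one
positions of the first 7 ones: 2 4 7 9 11 14 16

2 4 7 9 11 14 16


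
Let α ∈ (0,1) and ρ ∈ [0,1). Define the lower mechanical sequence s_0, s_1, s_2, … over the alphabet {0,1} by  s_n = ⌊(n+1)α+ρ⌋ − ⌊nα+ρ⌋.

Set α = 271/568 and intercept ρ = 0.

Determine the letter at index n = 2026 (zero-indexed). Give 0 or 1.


1

(n+1)α + ρ = (2027·271) / 568 = 549317/568
nα + ρ     = (2026·271) / 568 = 549046/568
⌊549317/568⌋ = 967,  ⌊549046/568⌋ = 966
s_{2026} = 967 − 966 = 1


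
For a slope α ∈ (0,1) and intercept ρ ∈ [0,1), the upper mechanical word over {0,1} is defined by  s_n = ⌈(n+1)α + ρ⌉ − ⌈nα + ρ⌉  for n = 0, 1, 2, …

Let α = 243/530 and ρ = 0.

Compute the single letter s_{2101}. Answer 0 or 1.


(n+1)α + ρ = (2102·243) / 530 = 510786/530
nα + ρ     = (2101·243) / 530 = 510543/530
⌈510786/530⌉ = 964,  ⌈510543/530⌉ = 964
s_{2101} = 964 − 964 = 0

0


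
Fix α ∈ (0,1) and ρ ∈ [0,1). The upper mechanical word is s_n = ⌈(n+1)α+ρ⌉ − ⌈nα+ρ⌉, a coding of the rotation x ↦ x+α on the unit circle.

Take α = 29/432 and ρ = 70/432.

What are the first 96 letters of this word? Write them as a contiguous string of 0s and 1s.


n=0: ⌈(1·29+70)/432⌉ − ⌈(0·29+70)/432⌉ = ⌈99/432⌉ − ⌈70/432⌉ = 1 − 1 = 0
n=1: ⌈(2·29+70)/432⌉ − ⌈(1·29+70)/432⌉ = ⌈128/432⌉ − ⌈99/432⌉ = 1 − 1 = 0
n=2: ⌈(3·29+70)/432⌉ − ⌈(2·29+70)/432⌉ = ⌈157/432⌉ − ⌈128/432⌉ = 1 − 1 = 0
n=3: ⌈(4·29+70)/432⌉ − ⌈(3·29+70)/432⌉ = ⌈186/432⌉ − ⌈157/432⌉ = 1 − 1 = 0
n=4: ⌈(5·29+70)/432⌉ − ⌈(4·29+70)/432⌉ = ⌈215/432⌉ − ⌈186/432⌉ = 1 − 1 = 0
n=5: ⌈(6·29+70)/432⌉ − ⌈(5·29+70)/432⌉ = ⌈244/432⌉ − ⌈215/432⌉ = 1 − 1 = 0
n=6: ⌈(7·29+70)/432⌉ − ⌈(6·29+70)/432⌉ = ⌈273/432⌉ − ⌈244/432⌉ = 1 − 1 = 0
n=7: ⌈(8·29+70)/432⌉ − ⌈(7·29+70)/432⌉ = ⌈302/432⌉ − ⌈273/432⌉ = 1 − 1 = 0
n=8: ⌈(9·29+70)/432⌉ − ⌈(8·29+70)/432⌉ = ⌈331/432⌉ − ⌈302/432⌉ = 1 − 1 = 0
n=9: ⌈(10·29+70)/432⌉ − ⌈(9·29+70)/432⌉ = ⌈360/432⌉ − ⌈331/432⌉ = 1 − 1 = 0
n=10: ⌈(11·29+70)/432⌉ − ⌈(10·29+70)/432⌉ = ⌈389/432⌉ − ⌈360/432⌉ = 1 − 1 = 0
n=11: ⌈(12·29+70)/432⌉ − ⌈(11·29+70)/432⌉ = ⌈418/432⌉ − ⌈389/432⌉ = 1 − 1 = 0
n=12: ⌈(13·29+70)/432⌉ − ⌈(12·29+70)/432⌉ = ⌈447/432⌉ − ⌈418/432⌉ = 2 − 1 = 1
n=13: ⌈(14·29+70)/432⌉ − ⌈(13·29+70)/432⌉ = ⌈476/432⌉ − ⌈447/432⌉ = 2 − 2 = 0
n=14: ⌈(15·29+70)/432⌉ − ⌈(14·29+70)/432⌉ = ⌈505/432⌉ − ⌈476/432⌉ = 2 − 2 = 0
n=15: ⌈(16·29+70)/432⌉ − ⌈(15·29+70)/432⌉ = ⌈534/432⌉ − ⌈505/432⌉ = 2 − 2 = 0
n=16: ⌈(17·29+70)/432⌉ − ⌈(16·29+70)/432⌉ = ⌈563/432⌉ − ⌈534/432⌉ = 2 − 2 = 0
n=17: ⌈(18·29+70)/432⌉ − ⌈(17·29+70)/432⌉ = ⌈592/432⌉ − ⌈563/432⌉ = 2 − 2 = 0
n=18: ⌈(19·29+70)/432⌉ − ⌈(18·29+70)/432⌉ = ⌈621/432⌉ − ⌈592/432⌉ = 2 − 2 = 0
n=19: ⌈(20·29+70)/432⌉ − ⌈(19·29+70)/432⌉ = ⌈650/432⌉ − ⌈621/432⌉ = 2 − 2 = 0
n=20: ⌈(21·29+70)/432⌉ − ⌈(20·29+70)/432⌉ = ⌈679/432⌉ − ⌈650/432⌉ = 2 − 2 = 0
n=21: ⌈(22·29+70)/432⌉ − ⌈(21·29+70)/432⌉ = ⌈708/432⌉ − ⌈679/432⌉ = 2 − 2 = 0
n=22: ⌈(23·29+70)/432⌉ − ⌈(22·29+70)/432⌉ = ⌈737/432⌉ − ⌈708/432⌉ = 2 − 2 = 0
n=23: ⌈(24·29+70)/432⌉ − ⌈(23·29+70)/432⌉ = ⌈766/432⌉ − ⌈737/432⌉ = 2 − 2 = 0
n=24: ⌈(25·29+70)/432⌉ − ⌈(24·29+70)/432⌉ = ⌈795/432⌉ − ⌈766/432⌉ = 2 − 2 = 0
n=25: ⌈(26·29+70)/432⌉ − ⌈(25·29+70)/432⌉ = ⌈824/432⌉ − ⌈795/432⌉ = 2 − 2 = 0
n=26: ⌈(27·29+70)/432⌉ − ⌈(26·29+70)/432⌉ = ⌈853/432⌉ − ⌈824/432⌉ = 2 − 2 = 0
n=27: ⌈(28·29+70)/432⌉ − ⌈(27·29+70)/432⌉ = ⌈882/432⌉ − ⌈853/432⌉ = 3 − 2 = 1
n=28: ⌈(29·29+70)/432⌉ − ⌈(28·29+70)/432⌉ = ⌈911/432⌉ − ⌈882/432⌉ = 3 − 3 = 0
n=29: ⌈(30·29+70)/432⌉ − ⌈(29·29+70)/432⌉ = ⌈940/432⌉ − ⌈911/432⌉ = 3 − 3 = 0
n=30: ⌈(31·29+70)/432⌉ − ⌈(30·29+70)/432⌉ = ⌈969/432⌉ − ⌈940/432⌉ = 3 − 3 = 0
n=31: ⌈(32·29+70)/432⌉ − ⌈(31·29+70)/432⌉ = ⌈998/432⌉ − ⌈969/432⌉ = 3 − 3 = 0
n=32: ⌈(33·29+70)/432⌉ − ⌈(32·29+70)/432⌉ = ⌈1027/432⌉ − ⌈998/432⌉ = 3 − 3 = 0
n=33: ⌈(34·29+70)/432⌉ − ⌈(33·29+70)/432⌉ = ⌈1056/432⌉ − ⌈1027/432⌉ = 3 − 3 = 0
n=34: ⌈(35·29+70)/432⌉ − ⌈(34·29+70)/432⌉ = ⌈1085/432⌉ − ⌈1056/432⌉ = 3 − 3 = 0
n=35: ⌈(36·29+70)/432⌉ − ⌈(35·29+70)/432⌉ = ⌈1114/432⌉ − ⌈1085/432⌉ = 3 − 3 = 0
n=36: ⌈(37·29+70)/432⌉ − ⌈(36·29+70)/432⌉ = ⌈1143/432⌉ − ⌈1114/432⌉ = 3 − 3 = 0
n=37: ⌈(38·29+70)/432⌉ − ⌈(37·29+70)/432⌉ = ⌈1172/432⌉ − ⌈1143/432⌉ = 3 − 3 = 0
n=38: ⌈(39·29+70)/432⌉ − ⌈(38·29+70)/432⌉ = ⌈1201/432⌉ − ⌈1172/432⌉ = 3 − 3 = 0
n=39: ⌈(40·29+70)/432⌉ − ⌈(39·29+70)/432⌉ = ⌈1230/432⌉ − ⌈1201/432⌉ = 3 − 3 = 0
n=40: ⌈(41·29+70)/432⌉ − ⌈(40·29+70)/432⌉ = ⌈1259/432⌉ − ⌈1230/432⌉ = 3 − 3 = 0
n=41: ⌈(42·29+70)/432⌉ − ⌈(41·29+70)/432⌉ = ⌈1288/432⌉ − ⌈1259/432⌉ = 3 − 3 = 0
n=42: ⌈(43·29+70)/432⌉ − ⌈(42·29+70)/432⌉ = ⌈1317/432⌉ − ⌈1288/432⌉ = 4 − 3 = 1
n=43: ⌈(44·29+70)/432⌉ − ⌈(43·29+70)/432⌉ = ⌈1346/432⌉ − ⌈1317/432⌉ = 4 − 4 = 0
n=44: ⌈(45·29+70)/432⌉ − ⌈(44·29+70)/432⌉ = ⌈1375/432⌉ − ⌈1346/432⌉ = 4 − 4 = 0
n=45: ⌈(46·29+70)/432⌉ − ⌈(45·29+70)/432⌉ = ⌈1404/432⌉ − ⌈1375/432⌉ = 4 − 4 = 0
n=46: ⌈(47·29+70)/432⌉ − ⌈(46·29+70)/432⌉ = ⌈1433/432⌉ − ⌈1404/432⌉ = 4 − 4 = 0
n=47: ⌈(48·29+70)/432⌉ − ⌈(47·29+70)/432⌉ = ⌈1462/432⌉ − ⌈1433/432⌉ = 4 − 4 = 0
n=48: ⌈(49·29+70)/432⌉ − ⌈(48·29+70)/432⌉ = ⌈1491/432⌉ − ⌈1462/432⌉ = 4 − 4 = 0
n=49: ⌈(50·29+70)/432⌉ − ⌈(49·29+70)/432⌉ = ⌈1520/432⌉ − ⌈1491/432⌉ = 4 − 4 = 0
n=50: ⌈(51·29+70)/432⌉ − ⌈(50·29+70)/432⌉ = ⌈1549/432⌉ − ⌈1520/432⌉ = 4 − 4 = 0
n=51: ⌈(52·29+70)/432⌉ − ⌈(51·29+70)/432⌉ = ⌈1578/432⌉ − ⌈1549/432⌉ = 4 − 4 = 0
n=52: ⌈(53·29+70)/432⌉ − ⌈(52·29+70)/432⌉ = ⌈1607/432⌉ − ⌈1578/432⌉ = 4 − 4 = 0
n=53: ⌈(54·29+70)/432⌉ − ⌈(53·29+70)/432⌉ = ⌈1636/432⌉ − ⌈1607/432⌉ = 4 − 4 = 0
n=54: ⌈(55·29+70)/432⌉ − ⌈(54·29+70)/432⌉ = ⌈1665/432⌉ − ⌈1636/432⌉ = 4 − 4 = 0
n=55: ⌈(56·29+70)/432⌉ − ⌈(55·29+70)/432⌉ = ⌈1694/432⌉ − ⌈1665/432⌉ = 4 − 4 = 0
n=56: ⌈(57·29+70)/432⌉ − ⌈(56·29+70)/432⌉ = ⌈1723/432⌉ − ⌈1694/432⌉ = 4 − 4 = 0
n=57: ⌈(58·29+70)/432⌉ − ⌈(57·29+70)/432⌉ = ⌈1752/432⌉ − ⌈1723/432⌉ = 5 − 4 = 1
n=58: ⌈(59·29+70)/432⌉ − ⌈(58·29+70)/432⌉ = ⌈1781/432⌉ − ⌈1752/432⌉ = 5 − 5 = 0
n=59: ⌈(60·29+70)/432⌉ − ⌈(59·29+70)/432⌉ = ⌈1810/432⌉ − ⌈1781/432⌉ = 5 − 5 = 0
n=60: ⌈(61·29+70)/432⌉ − ⌈(60·29+70)/432⌉ = ⌈1839/432⌉ − ⌈1810/432⌉ = 5 − 5 = 0
n=61: ⌈(62·29+70)/432⌉ − ⌈(61·29+70)/432⌉ = ⌈1868/432⌉ − ⌈1839/432⌉ = 5 − 5 = 0
n=62: ⌈(63·29+70)/432⌉ − ⌈(62·29+70)/432⌉ = ⌈1897/432⌉ − ⌈1868/432⌉ = 5 − 5 = 0
n=63: ⌈(64·29+70)/432⌉ − ⌈(63·29+70)/432⌉ = ⌈1926/432⌉ − ⌈1897/432⌉ = 5 − 5 = 0
n=64: ⌈(65·29+70)/432⌉ − ⌈(64·29+70)/432⌉ = ⌈1955/432⌉ − ⌈1926/432⌉ = 5 − 5 = 0
n=65: ⌈(66·29+70)/432⌉ − ⌈(65·29+70)/432⌉ = ⌈1984/432⌉ − ⌈1955/432⌉ = 5 − 5 = 0
n=66: ⌈(67·29+70)/432⌉ − ⌈(66·29+70)/432⌉ = ⌈2013/432⌉ − ⌈1984/432⌉ = 5 − 5 = 0
n=67: ⌈(68·29+70)/432⌉ − ⌈(67·29+70)/432⌉ = ⌈2042/432⌉ − ⌈2013/432⌉ = 5 − 5 = 0
n=68: ⌈(69·29+70)/432⌉ − ⌈(68·29+70)/432⌉ = ⌈2071/432⌉ − ⌈2042/432⌉ = 5 − 5 = 0
n=69: ⌈(70·29+70)/432⌉ − ⌈(69·29+70)/432⌉ = ⌈2100/432⌉ − ⌈2071/432⌉ = 5 − 5 = 0
n=70: ⌈(71·29+70)/432⌉ − ⌈(70·29+70)/432⌉ = ⌈2129/432⌉ − ⌈2100/432⌉ = 5 − 5 = 0
n=71: ⌈(72·29+70)/432⌉ − ⌈(71·29+70)/432⌉ = ⌈2158/432⌉ − ⌈2129/432⌉ = 5 − 5 = 0
n=72: ⌈(73·29+70)/432⌉ − ⌈(72·29+70)/432⌉ = ⌈2187/432⌉ − ⌈2158/432⌉ = 6 − 5 = 1
n=73: ⌈(74·29+70)/432⌉ − ⌈(73·29+70)/432⌉ = ⌈2216/432⌉ − ⌈2187/432⌉ = 6 − 6 = 0
n=74: ⌈(75·29+70)/432⌉ − ⌈(74·29+70)/432⌉ = ⌈2245/432⌉ − ⌈2216/432⌉ = 6 − 6 = 0
n=75: ⌈(76·29+70)/432⌉ − ⌈(75·29+70)/432⌉ = ⌈2274/432⌉ − ⌈2245/432⌉ = 6 − 6 = 0
n=76: ⌈(77·29+70)/432⌉ − ⌈(76·29+70)/432⌉ = ⌈2303/432⌉ − ⌈2274/432⌉ = 6 − 6 = 0
n=77: ⌈(78·29+70)/432⌉ − ⌈(77·29+70)/432⌉ = ⌈2332/432⌉ − ⌈2303/432⌉ = 6 − 6 = 0
n=78: ⌈(79·29+70)/432⌉ − ⌈(78·29+70)/432⌉ = ⌈2361/432⌉ − ⌈2332/432⌉ = 6 − 6 = 0
n=79: ⌈(80·29+70)/432⌉ − ⌈(79·29+70)/432⌉ = ⌈2390/432⌉ − ⌈2361/432⌉ = 6 − 6 = 0
n=80: ⌈(81·29+70)/432⌉ − ⌈(80·29+70)/432⌉ = ⌈2419/432⌉ − ⌈2390/432⌉ = 6 − 6 = 0
n=81: ⌈(82·29+70)/432⌉ − ⌈(81·29+70)/432⌉ = ⌈2448/432⌉ − ⌈2419/432⌉ = 6 − 6 = 0
n=82: ⌈(83·29+70)/432⌉ − ⌈(82·29+70)/432⌉ = ⌈2477/432⌉ − ⌈2448/432⌉ = 6 − 6 = 0
n=83: ⌈(84·29+70)/432⌉ − ⌈(83·29+70)/432⌉ = ⌈2506/432⌉ − ⌈2477/432⌉ = 6 − 6 = 0
n=84: ⌈(85·29+70)/432⌉ − ⌈(84·29+70)/432⌉ = ⌈2535/432⌉ − ⌈2506/432⌉ = 6 − 6 = 0
n=85: ⌈(86·29+70)/432⌉ − ⌈(85·29+70)/432⌉ = ⌈2564/432⌉ − ⌈2535/432⌉ = 6 − 6 = 0
n=86: ⌈(87·29+70)/432⌉ − ⌈(86·29+70)/432⌉ = ⌈2593/432⌉ − ⌈2564/432⌉ = 7 − 6 = 1
n=87: ⌈(88·29+70)/432⌉ − ⌈(87·29+70)/432⌉ = ⌈2622/432⌉ − ⌈2593/432⌉ = 7 − 7 = 0
n=88: ⌈(89·29+70)/432⌉ − ⌈(88·29+70)/432⌉ = ⌈2651/432⌉ − ⌈2622/432⌉ = 7 − 7 = 0
n=89: ⌈(90·29+70)/432⌉ − ⌈(89·29+70)/432⌉ = ⌈2680/432⌉ − ⌈2651/432⌉ = 7 − 7 = 0
n=90: ⌈(91·29+70)/432⌉ − ⌈(90·29+70)/432⌉ = ⌈2709/432⌉ − ⌈2680/432⌉ = 7 − 7 = 0
n=91: ⌈(92·29+70)/432⌉ − ⌈(91·29+70)/432⌉ = ⌈2738/432⌉ − ⌈2709/432⌉ = 7 − 7 = 0
n=92: ⌈(93·29+70)/432⌉ − ⌈(92·29+70)/432⌉ = ⌈2767/432⌉ − ⌈2738/432⌉ = 7 − 7 = 0
n=93: ⌈(94·29+70)/432⌉ − ⌈(93·29+70)/432⌉ = ⌈2796/432⌉ − ⌈2767/432⌉ = 7 − 7 = 0
n=94: ⌈(95·29+70)/432⌉ − ⌈(94·29+70)/432⌉ = ⌈2825/432⌉ − ⌈2796/432⌉ = 7 − 7 = 0
n=95: ⌈(96·29+70)/432⌉ − ⌈(95·29+70)/432⌉ = ⌈2854/432⌉ − ⌈2825/432⌉ = 7 − 7 = 0

000000000000100000000000000100000000000000100000000000000100000000000000100000000000001000000000


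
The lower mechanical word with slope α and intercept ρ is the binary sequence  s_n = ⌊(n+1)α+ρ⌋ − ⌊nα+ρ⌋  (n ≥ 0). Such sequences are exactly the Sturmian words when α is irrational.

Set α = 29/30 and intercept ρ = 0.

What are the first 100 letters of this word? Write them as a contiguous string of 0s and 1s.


0111111111111111111111111111110111111111111111111111111111110111111111111111111111111111110111111111

n=0: ⌊(1·29)/30⌋ − ⌊(0·29)/30⌋ = ⌊29/30⌋ − ⌊0/30⌋ = 0 − 0 = 0
n=1: ⌊(2·29)/30⌋ − ⌊(1·29)/30⌋ = ⌊58/30⌋ − ⌊29/30⌋ = 1 − 0 = 1
n=2: ⌊(3·29)/30⌋ − ⌊(2·29)/30⌋ = ⌊87/30⌋ − ⌊58/30⌋ = 2 − 1 = 1
n=3: ⌊(4·29)/30⌋ − ⌊(3·29)/30⌋ = ⌊116/30⌋ − ⌊87/30⌋ = 3 − 2 = 1
n=4: ⌊(5·29)/30⌋ − ⌊(4·29)/30⌋ = ⌊145/30⌋ − ⌊116/30⌋ = 4 − 3 = 1
n=5: ⌊(6·29)/30⌋ − ⌊(5·29)/30⌋ = ⌊174/30⌋ − ⌊145/30⌋ = 5 − 4 = 1
n=6: ⌊(7·29)/30⌋ − ⌊(6·29)/30⌋ = ⌊203/30⌋ − ⌊174/30⌋ = 6 − 5 = 1
n=7: ⌊(8·29)/30⌋ − ⌊(7·29)/30⌋ = ⌊232/30⌋ − ⌊203/30⌋ = 7 − 6 = 1
n=8: ⌊(9·29)/30⌋ − ⌊(8·29)/30⌋ = ⌊261/30⌋ − ⌊232/30⌋ = 8 − 7 = 1
n=9: ⌊(10·29)/30⌋ − ⌊(9·29)/30⌋ = ⌊290/30⌋ − ⌊261/30⌋ = 9 − 8 = 1
n=10: ⌊(11·29)/30⌋ − ⌊(10·29)/30⌋ = ⌊319/30⌋ − ⌊290/30⌋ = 10 − 9 = 1
n=11: ⌊(12·29)/30⌋ − ⌊(11·29)/30⌋ = ⌊348/30⌋ − ⌊319/30⌋ = 11 − 10 = 1
n=12: ⌊(13·29)/30⌋ − ⌊(12·29)/30⌋ = ⌊377/30⌋ − ⌊348/30⌋ = 12 − 11 = 1
n=13: ⌊(14·29)/30⌋ − ⌊(13·29)/30⌋ = ⌊406/30⌋ − ⌊377/30⌋ = 13 − 12 = 1
n=14: ⌊(15·29)/30⌋ − ⌊(14·29)/30⌋ = ⌊435/30⌋ − ⌊406/30⌋ = 14 − 13 = 1
n=15: ⌊(16·29)/30⌋ − ⌊(15·29)/30⌋ = ⌊464/30⌋ − ⌊435/30⌋ = 15 − 14 = 1
n=16: ⌊(17·29)/30⌋ − ⌊(16·29)/30⌋ = ⌊493/30⌋ − ⌊464/30⌋ = 16 − 15 = 1
n=17: ⌊(18·29)/30⌋ − ⌊(17·29)/30⌋ = ⌊522/30⌋ − ⌊493/30⌋ = 17 − 16 = 1
n=18: ⌊(19·29)/30⌋ − ⌊(18·29)/30⌋ = ⌊551/30⌋ − ⌊522/30⌋ = 18 − 17 = 1
n=19: ⌊(20·29)/30⌋ − ⌊(19·29)/30⌋ = ⌊580/30⌋ − ⌊551/30⌋ = 19 − 18 = 1
n=20: ⌊(21·29)/30⌋ − ⌊(20·29)/30⌋ = ⌊609/30⌋ − ⌊580/30⌋ = 20 − 19 = 1
n=21: ⌊(22·29)/30⌋ − ⌊(21·29)/30⌋ = ⌊638/30⌋ − ⌊609/30⌋ = 21 − 20 = 1
n=22: ⌊(23·29)/30⌋ − ⌊(22·29)/30⌋ = ⌊667/30⌋ − ⌊638/30⌋ = 22 − 21 = 1
n=23: ⌊(24·29)/30⌋ − ⌊(23·29)/30⌋ = ⌊696/30⌋ − ⌊667/30⌋ = 23 − 22 = 1
n=24: ⌊(25·29)/30⌋ − ⌊(24·29)/30⌋ = ⌊725/30⌋ − ⌊696/30⌋ = 24 − 23 = 1
n=25: ⌊(26·29)/30⌋ − ⌊(25·29)/30⌋ = ⌊754/30⌋ − ⌊725/30⌋ = 25 − 24 = 1
n=26: ⌊(27·29)/30⌋ − ⌊(26·29)/30⌋ = ⌊783/30⌋ − ⌊754/30⌋ = 26 − 25 = 1
n=27: ⌊(28·29)/30⌋ − ⌊(27·29)/30⌋ = ⌊812/30⌋ − ⌊783/30⌋ = 27 − 26 = 1
n=28: ⌊(29·29)/30⌋ − ⌊(28·29)/30⌋ = ⌊841/30⌋ − ⌊812/30⌋ = 28 − 27 = 1
n=29: ⌊(30·29)/30⌋ − ⌊(29·29)/30⌋ = ⌊870/30⌋ − ⌊841/30⌋ = 29 − 28 = 1
n=30: ⌊(31·29)/30⌋ − ⌊(30·29)/30⌋ = ⌊899/30⌋ − ⌊870/30⌋ = 29 − 29 = 0
n=31: ⌊(32·29)/30⌋ − ⌊(31·29)/30⌋ = ⌊928/30⌋ − ⌊899/30⌋ = 30 − 29 = 1
n=32: ⌊(33·29)/30⌋ − ⌊(32·29)/30⌋ = ⌊957/30⌋ − ⌊928/30⌋ = 31 − 30 = 1
n=33: ⌊(34·29)/30⌋ − ⌊(33·29)/30⌋ = ⌊986/30⌋ − ⌊957/30⌋ = 32 − 31 = 1
n=34: ⌊(35·29)/30⌋ − ⌊(34·29)/30⌋ = ⌊1015/30⌋ − ⌊986/30⌋ = 33 − 32 = 1
n=35: ⌊(36·29)/30⌋ − ⌊(35·29)/30⌋ = ⌊1044/30⌋ − ⌊1015/30⌋ = 34 − 33 = 1
n=36: ⌊(37·29)/30⌋ − ⌊(36·29)/30⌋ = ⌊1073/30⌋ − ⌊1044/30⌋ = 35 − 34 = 1
n=37: ⌊(38·29)/30⌋ − ⌊(37·29)/30⌋ = ⌊1102/30⌋ − ⌊1073/30⌋ = 36 − 35 = 1
n=38: ⌊(39·29)/30⌋ − ⌊(38·29)/30⌋ = ⌊1131/30⌋ − ⌊1102/30⌋ = 37 − 36 = 1
n=39: ⌊(40·29)/30⌋ − ⌊(39·29)/30⌋ = ⌊1160/30⌋ − ⌊1131/30⌋ = 38 − 37 = 1
n=40: ⌊(41·29)/30⌋ − ⌊(40·29)/30⌋ = ⌊1189/30⌋ − ⌊1160/30⌋ = 39 − 38 = 1
n=41: ⌊(42·29)/30⌋ − ⌊(41·29)/30⌋ = ⌊1218/30⌋ − ⌊1189/30⌋ = 40 − 39 = 1
n=42: ⌊(43·29)/30⌋ − ⌊(42·29)/30⌋ = ⌊1247/30⌋ − ⌊1218/30⌋ = 41 − 40 = 1
n=43: ⌊(44·29)/30⌋ − ⌊(43·29)/30⌋ = ⌊1276/30⌋ − ⌊1247/30⌋ = 42 − 41 = 1
n=44: ⌊(45·29)/30⌋ − ⌊(44·29)/30⌋ = ⌊1305/30⌋ − ⌊1276/30⌋ = 43 − 42 = 1
n=45: ⌊(46·29)/30⌋ − ⌊(45·29)/30⌋ = ⌊1334/30⌋ − ⌊1305/30⌋ = 44 − 43 = 1
n=46: ⌊(47·29)/30⌋ − ⌊(46·29)/30⌋ = ⌊1363/30⌋ − ⌊1334/30⌋ = 45 − 44 = 1
n=47: ⌊(48·29)/30⌋ − ⌊(47·29)/30⌋ = ⌊1392/30⌋ − ⌊1363/30⌋ = 46 − 45 = 1
n=48: ⌊(49·29)/30⌋ − ⌊(48·29)/30⌋ = ⌊1421/30⌋ − ⌊1392/30⌋ = 47 − 46 = 1
n=49: ⌊(50·29)/30⌋ − ⌊(49·29)/30⌋ = ⌊1450/30⌋ − ⌊1421/30⌋ = 48 − 47 = 1
n=50: ⌊(51·29)/30⌋ − ⌊(50·29)/30⌋ = ⌊1479/30⌋ − ⌊1450/30⌋ = 49 − 48 = 1
n=51: ⌊(52·29)/30⌋ − ⌊(51·29)/30⌋ = ⌊1508/30⌋ − ⌊1479/30⌋ = 50 − 49 = 1
n=52: ⌊(53·29)/30⌋ − ⌊(52·29)/30⌋ = ⌊1537/30⌋ − ⌊1508/30⌋ = 51 − 50 = 1
n=53: ⌊(54·29)/30⌋ − ⌊(53·29)/30⌋ = ⌊1566/30⌋ − ⌊1537/30⌋ = 52 − 51 = 1
n=54: ⌊(55·29)/30⌋ − ⌊(54·29)/30⌋ = ⌊1595/30⌋ − ⌊1566/30⌋ = 53 − 52 = 1
n=55: ⌊(56·29)/30⌋ − ⌊(55·29)/30⌋ = ⌊1624/30⌋ − ⌊1595/30⌋ = 54 − 53 = 1
n=56: ⌊(57·29)/30⌋ − ⌊(56·29)/30⌋ = ⌊1653/30⌋ − ⌊1624/30⌋ = 55 − 54 = 1
n=57: ⌊(58·29)/30⌋ − ⌊(57·29)/30⌋ = ⌊1682/30⌋ − ⌊1653/30⌋ = 56 − 55 = 1
n=58: ⌊(59·29)/30⌋ − ⌊(58·29)/30⌋ = ⌊1711/30⌋ − ⌊1682/30⌋ = 57 − 56 = 1
n=59: ⌊(60·29)/30⌋ − ⌊(59·29)/30⌋ = ⌊1740/30⌋ − ⌊1711/30⌋ = 58 − 57 = 1
n=60: ⌊(61·29)/30⌋ − ⌊(60·29)/30⌋ = ⌊1769/30⌋ − ⌊1740/30⌋ = 58 − 58 = 0
n=61: ⌊(62·29)/30⌋ − ⌊(61·29)/30⌋ = ⌊1798/30⌋ − ⌊1769/30⌋ = 59 − 58 = 1
n=62: ⌊(63·29)/30⌋ − ⌊(62·29)/30⌋ = ⌊1827/30⌋ − ⌊1798/30⌋ = 60 − 59 = 1
n=63: ⌊(64·29)/30⌋ − ⌊(63·29)/30⌋ = ⌊1856/30⌋ − ⌊1827/30⌋ = 61 − 60 = 1
n=64: ⌊(65·29)/30⌋ − ⌊(64·29)/30⌋ = ⌊1885/30⌋ − ⌊1856/30⌋ = 62 − 61 = 1
n=65: ⌊(66·29)/30⌋ − ⌊(65·29)/30⌋ = ⌊1914/30⌋ − ⌊1885/30⌋ = 63 − 62 = 1
n=66: ⌊(67·29)/30⌋ − ⌊(66·29)/30⌋ = ⌊1943/30⌋ − ⌊1914/30⌋ = 64 − 63 = 1
n=67: ⌊(68·29)/30⌋ − ⌊(67·29)/30⌋ = ⌊1972/30⌋ − ⌊1943/30⌋ = 65 − 64 = 1
n=68: ⌊(69·29)/30⌋ − ⌊(68·29)/30⌋ = ⌊2001/30⌋ − ⌊1972/30⌋ = 66 − 65 = 1
n=69: ⌊(70·29)/30⌋ − ⌊(69·29)/30⌋ = ⌊2030/30⌋ − ⌊2001/30⌋ = 67 − 66 = 1
n=70: ⌊(71·29)/30⌋ − ⌊(70·29)/30⌋ = ⌊2059/30⌋ − ⌊2030/30⌋ = 68 − 67 = 1
n=71: ⌊(72·29)/30⌋ − ⌊(71·29)/30⌋ = ⌊2088/30⌋ − ⌊2059/30⌋ = 69 − 68 = 1
n=72: ⌊(73·29)/30⌋ − ⌊(72·29)/30⌋ = ⌊2117/30⌋ − ⌊2088/30⌋ = 70 − 69 = 1
n=73: ⌊(74·29)/30⌋ − ⌊(73·29)/30⌋ = ⌊2146/30⌋ − ⌊2117/30⌋ = 71 − 70 = 1
n=74: ⌊(75·29)/30⌋ − ⌊(74·29)/30⌋ = ⌊2175/30⌋ − ⌊2146/30⌋ = 72 − 71 = 1
n=75: ⌊(76·29)/30⌋ − ⌊(75·29)/30⌋ = ⌊2204/30⌋ − ⌊2175/30⌋ = 73 − 72 = 1
n=76: ⌊(77·29)/30⌋ − ⌊(76·29)/30⌋ = ⌊2233/30⌋ − ⌊2204/30⌋ = 74 − 73 = 1
n=77: ⌊(78·29)/30⌋ − ⌊(77·29)/30⌋ = ⌊2262/30⌋ − ⌊2233/30⌋ = 75 − 74 = 1
n=78: ⌊(79·29)/30⌋ − ⌊(78·29)/30⌋ = ⌊2291/30⌋ − ⌊2262/30⌋ = 76 − 75 = 1
n=79: ⌊(80·29)/30⌋ − ⌊(79·29)/30⌋ = ⌊2320/30⌋ − ⌊2291/30⌋ = 77 − 76 = 1
n=80: ⌊(81·29)/30⌋ − ⌊(80·29)/30⌋ = ⌊2349/30⌋ − ⌊2320/30⌋ = 78 − 77 = 1
n=81: ⌊(82·29)/30⌋ − ⌊(81·29)/30⌋ = ⌊2378/30⌋ − ⌊2349/30⌋ = 79 − 78 = 1
n=82: ⌊(83·29)/30⌋ − ⌊(82·29)/30⌋ = ⌊2407/30⌋ − ⌊2378/30⌋ = 80 − 79 = 1
n=83: ⌊(84·29)/30⌋ − ⌊(83·29)/30⌋ = ⌊2436/30⌋ − ⌊2407/30⌋ = 81 − 80 = 1
n=84: ⌊(85·29)/30⌋ − ⌊(84·29)/30⌋ = ⌊2465/30⌋ − ⌊2436/30⌋ = 82 − 81 = 1
n=85: ⌊(86·29)/30⌋ − ⌊(85·29)/30⌋ = ⌊2494/30⌋ − ⌊2465/30⌋ = 83 − 82 = 1
n=86: ⌊(87·29)/30⌋ − ⌊(86·29)/30⌋ = ⌊2523/30⌋ − ⌊2494/30⌋ = 84 − 83 = 1
n=87: ⌊(88·29)/30⌋ − ⌊(87·29)/30⌋ = ⌊2552/30⌋ − ⌊2523/30⌋ = 85 − 84 = 1
n=88: ⌊(89·29)/30⌋ − ⌊(88·29)/30⌋ = ⌊2581/30⌋ − ⌊2552/30⌋ = 86 − 85 = 1
n=89: ⌊(90·29)/30⌋ − ⌊(89·29)/30⌋ = ⌊2610/30⌋ − ⌊2581/30⌋ = 87 − 86 = 1
n=90: ⌊(91·29)/30⌋ − ⌊(90·29)/30⌋ = ⌊2639/30⌋ − ⌊2610/30⌋ = 87 − 87 = 0
n=91: ⌊(92·29)/30⌋ − ⌊(91·29)/30⌋ = ⌊2668/30⌋ − ⌊2639/30⌋ = 88 − 87 = 1
n=92: ⌊(93·29)/30⌋ − ⌊(92·29)/30⌋ = ⌊2697/30⌋ − ⌊2668/30⌋ = 89 − 88 = 1
n=93: ⌊(94·29)/30⌋ − ⌊(93·29)/30⌋ = ⌊2726/30⌋ − ⌊2697/30⌋ = 90 − 89 = 1
n=94: ⌊(95·29)/30⌋ − ⌊(94·29)/30⌋ = ⌊2755/30⌋ − ⌊2726/30⌋ = 91 − 90 = 1
n=95: ⌊(96·29)/30⌋ − ⌊(95·29)/30⌋ = ⌊2784/30⌋ − ⌊2755/30⌋ = 92 − 91 = 1
n=96: ⌊(97·29)/30⌋ − ⌊(96·29)/30⌋ = ⌊2813/30⌋ − ⌊2784/30⌋ = 93 − 92 = 1
n=97: ⌊(98·29)/30⌋ − ⌊(97·29)/30⌋ = ⌊2842/30⌋ − ⌊2813/30⌋ = 94 − 93 = 1
n=98: ⌊(99·29)/30⌋ − ⌊(98·29)/30⌋ = ⌊2871/30⌋ − ⌊2842/30⌋ = 95 − 94 = 1
n=99: ⌊(100·29)/30⌋ − ⌊(99·29)/30⌋ = ⌊2900/30⌋ − ⌊2871/30⌋ = 96 − 95 = 1


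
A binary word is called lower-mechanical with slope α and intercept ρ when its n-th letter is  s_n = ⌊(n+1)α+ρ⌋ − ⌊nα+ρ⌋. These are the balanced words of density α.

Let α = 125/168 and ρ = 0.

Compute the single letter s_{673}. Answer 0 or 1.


1

(n+1)α + ρ = (674·125) / 168 = 84250/168
nα + ρ     = (673·125) / 168 = 84125/168
⌊84250/168⌋ = 501,  ⌊84125/168⌋ = 500
s_{673} = 501 − 500 = 1


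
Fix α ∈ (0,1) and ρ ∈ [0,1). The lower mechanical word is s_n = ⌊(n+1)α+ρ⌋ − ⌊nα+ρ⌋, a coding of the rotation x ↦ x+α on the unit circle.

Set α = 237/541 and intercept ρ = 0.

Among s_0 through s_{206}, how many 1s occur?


90

#1s = Σ_{n=0}^{206} s_n = Σ_{n=0}^{206} (⌊(n+1)α+ρ⌋ − ⌊nα+ρ⌋)
the sum telescopes: every ⌊nα+ρ⌋ with 0 < n < 207 appears once with + and once with −, leaving ⌊207α+ρ⌋ − ⌊0·α+ρ⌋
207α + ρ = (207·237) / 541 = 49059/541
ρ = 0/541
⌊49059/541⌋ = 90,  ⌊0/541⌋ = 0
#1s = 90 − 0 = 90


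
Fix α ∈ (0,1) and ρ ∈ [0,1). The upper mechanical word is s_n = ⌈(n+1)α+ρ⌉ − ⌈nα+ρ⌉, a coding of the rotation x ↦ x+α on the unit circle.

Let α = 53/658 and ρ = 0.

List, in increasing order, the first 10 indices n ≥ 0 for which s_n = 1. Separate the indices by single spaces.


0 12 24 37 49 62 74 86 99 111

n=0: ⌈53/658⌉−⌈0/658⌉ = 1−0 = 1  ← one
n=1: ⌈106/658⌉−⌈53/658⌉ = 1−1 = 0
n=2: ⌈159/658⌉−⌈106/658⌉ = 1−1 = 0
  …
n=12: ⌈689/658⌉−⌈636/658⌉ = 2−1 = 1  ← one
n=13: ⌈742/658⌉−⌈689/658⌉ = 2−2 = 0
n=14: ⌈795/658⌉−⌈742/658⌉ = 2−2 = 0
  …
n=24: ⌈1325/658⌉−⌈1272/658⌉ = 3−2 = 1  ← one
n=25: ⌈1378/658⌉−⌈1325/658⌉ = 3−3 = 0
n=26: ⌈1431/658⌉−⌈1378/658⌉ = 3−3 = 0
  …
n=37: ⌈2014/658⌉−⌈1961/658⌉ = 4−3 = 1  ← one
n=38: ⌈2067/658⌉−⌈2014/658⌉ = 4−4 = 0
n=39: ⌈2120/658⌉−⌈2067/658⌉ = 4−4 = 0
  …
n=49: ⌈2650/658⌉−⌈2597/658⌉ = 5−4 = 1  ← one
n=50: ⌈2703/658⌉−⌈2650/658⌉ = 5−5 = 0
n=51: ⌈2756/658⌉−⌈2703/658⌉ = 5−5 = 0
  …
n=62: ⌈3339/658⌉−⌈3286/658⌉ = 6−5 = 1  ← one
n=63: ⌈3392/658⌉−⌈3339/658⌉ = 6−6 = 0
n=64: ⌈3445/658⌉−⌈3392/658⌉ = 6−6 = 0
  …
n=74: ⌈3975/658⌉−⌈3922/658⌉ = 7−6 = 1  ← one
n=75: ⌈4028/658⌉−⌈3975/658⌉ = 7−7 = 0
n=76: ⌈4081/658⌉−⌈4028/658⌉ = 7−7 = 0
  …
n=86: ⌈4611/658⌉−⌈4558/658⌉ = 8−7 = 1  ← one
n=87: ⌈4664/658⌉−⌈4611/658⌉ = 8−8 = 0
n=88: ⌈4717/658⌉−⌈4664/658⌉ = 8−8 = 0
  …
n=99: ⌈5300/658⌉−⌈5247/658⌉ = 9−8 = 1  ← one
n=100: ⌈5353/658⌉−⌈5300/658⌉ = 9−9 = 0
n=101: ⌈5406/658⌉−⌈5353/658⌉ = 9−9 = 0
  …
n=111: ⌈5936/658⌉−⌈5883/658⌉ = 10−9 = 1  ← one
positions of the first 10 ones: 0 12 24 37 49 62 74 86 99 111


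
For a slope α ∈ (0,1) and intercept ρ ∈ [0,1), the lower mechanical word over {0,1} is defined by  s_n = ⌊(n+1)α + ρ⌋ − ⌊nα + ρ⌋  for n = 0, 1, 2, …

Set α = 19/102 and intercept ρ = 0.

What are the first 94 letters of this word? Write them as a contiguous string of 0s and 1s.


0000010000100000100001000010000010000100001000001000010000010000100001000001000010000100000100

n=0: ⌊(1·19)/102⌋ − ⌊(0·19)/102⌋ = ⌊19/102⌋ − ⌊0/102⌋ = 0 − 0 = 0
n=1: ⌊(2·19)/102⌋ − ⌊(1·19)/102⌋ = ⌊38/102⌋ − ⌊19/102⌋ = 0 − 0 = 0
n=2: ⌊(3·19)/102⌋ − ⌊(2·19)/102⌋ = ⌊57/102⌋ − ⌊38/102⌋ = 0 − 0 = 0
n=3: ⌊(4·19)/102⌋ − ⌊(3·19)/102⌋ = ⌊76/102⌋ − ⌊57/102⌋ = 0 − 0 = 0
n=4: ⌊(5·19)/102⌋ − ⌊(4·19)/102⌋ = ⌊95/102⌋ − ⌊76/102⌋ = 0 − 0 = 0
n=5: ⌊(6·19)/102⌋ − ⌊(5·19)/102⌋ = ⌊114/102⌋ − ⌊95/102⌋ = 1 − 0 = 1
n=6: ⌊(7·19)/102⌋ − ⌊(6·19)/102⌋ = ⌊133/102⌋ − ⌊114/102⌋ = 1 − 1 = 0
n=7: ⌊(8·19)/102⌋ − ⌊(7·19)/102⌋ = ⌊152/102⌋ − ⌊133/102⌋ = 1 − 1 = 0
n=8: ⌊(9·19)/102⌋ − ⌊(8·19)/102⌋ = ⌊171/102⌋ − ⌊152/102⌋ = 1 − 1 = 0
n=9: ⌊(10·19)/102⌋ − ⌊(9·19)/102⌋ = ⌊190/102⌋ − ⌊171/102⌋ = 1 − 1 = 0
n=10: ⌊(11·19)/102⌋ − ⌊(10·19)/102⌋ = ⌊209/102⌋ − ⌊190/102⌋ = 2 − 1 = 1
n=11: ⌊(12·19)/102⌋ − ⌊(11·19)/102⌋ = ⌊228/102⌋ − ⌊209/102⌋ = 2 − 2 = 0
n=12: ⌊(13·19)/102⌋ − ⌊(12·19)/102⌋ = ⌊247/102⌋ − ⌊228/102⌋ = 2 − 2 = 0
n=13: ⌊(14·19)/102⌋ − ⌊(13·19)/102⌋ = ⌊266/102⌋ − ⌊247/102⌋ = 2 − 2 = 0
n=14: ⌊(15·19)/102⌋ − ⌊(14·19)/102⌋ = ⌊285/102⌋ − ⌊266/102⌋ = 2 − 2 = 0
n=15: ⌊(16·19)/102⌋ − ⌊(15·19)/102⌋ = ⌊304/102⌋ − ⌊285/102⌋ = 2 − 2 = 0
n=16: ⌊(17·19)/102⌋ − ⌊(16·19)/102⌋ = ⌊323/102⌋ − ⌊304/102⌋ = 3 − 2 = 1
n=17: ⌊(18·19)/102⌋ − ⌊(17·19)/102⌋ = ⌊342/102⌋ − ⌊323/102⌋ = 3 − 3 = 0
n=18: ⌊(19·19)/102⌋ − ⌊(18·19)/102⌋ = ⌊361/102⌋ − ⌊342/102⌋ = 3 − 3 = 0
n=19: ⌊(20·19)/102⌋ − ⌊(19·19)/102⌋ = ⌊380/102⌋ − ⌊361/102⌋ = 3 − 3 = 0
n=20: ⌊(21·19)/102⌋ − ⌊(20·19)/102⌋ = ⌊399/102⌋ − ⌊380/102⌋ = 3 − 3 = 0
n=21: ⌊(22·19)/102⌋ − ⌊(21·19)/102⌋ = ⌊418/102⌋ − ⌊399/102⌋ = 4 − 3 = 1
n=22: ⌊(23·19)/102⌋ − ⌊(22·19)/102⌋ = ⌊437/102⌋ − ⌊418/102⌋ = 4 − 4 = 0
n=23: ⌊(24·19)/102⌋ − ⌊(23·19)/102⌋ = ⌊456/102⌋ − ⌊437/102⌋ = 4 − 4 = 0
n=24: ⌊(25·19)/102⌋ − ⌊(24·19)/102⌋ = ⌊475/102⌋ − ⌊456/102⌋ = 4 − 4 = 0
n=25: ⌊(26·19)/102⌋ − ⌊(25·19)/102⌋ = ⌊494/102⌋ − ⌊475/102⌋ = 4 − 4 = 0
n=26: ⌊(27·19)/102⌋ − ⌊(26·19)/102⌋ = ⌊513/102⌋ − ⌊494/102⌋ = 5 − 4 = 1
n=27: ⌊(28·19)/102⌋ − ⌊(27·19)/102⌋ = ⌊532/102⌋ − ⌊513/102⌋ = 5 − 5 = 0
n=28: ⌊(29·19)/102⌋ − ⌊(28·19)/102⌋ = ⌊551/102⌋ − ⌊532/102⌋ = 5 − 5 = 0
n=29: ⌊(30·19)/102⌋ − ⌊(29·19)/102⌋ = ⌊570/102⌋ − ⌊551/102⌋ = 5 − 5 = 0
n=30: ⌊(31·19)/102⌋ − ⌊(30·19)/102⌋ = ⌊589/102⌋ − ⌊570/102⌋ = 5 − 5 = 0
n=31: ⌊(32·19)/102⌋ − ⌊(31·19)/102⌋ = ⌊608/102⌋ − ⌊589/102⌋ = 5 − 5 = 0
n=32: ⌊(33·19)/102⌋ − ⌊(32·19)/102⌋ = ⌊627/102⌋ − ⌊608/102⌋ = 6 − 5 = 1
n=33: ⌊(34·19)/102⌋ − ⌊(33·19)/102⌋ = ⌊646/102⌋ − ⌊627/102⌋ = 6 − 6 = 0
n=34: ⌊(35·19)/102⌋ − ⌊(34·19)/102⌋ = ⌊665/102⌋ − ⌊646/102⌋ = 6 − 6 = 0
n=35: ⌊(36·19)/102⌋ − ⌊(35·19)/102⌋ = ⌊684/102⌋ − ⌊665/102⌋ = 6 − 6 = 0
n=36: ⌊(37·19)/102⌋ − ⌊(36·19)/102⌋ = ⌊703/102⌋ − ⌊684/102⌋ = 6 − 6 = 0
n=37: ⌊(38·19)/102⌋ − ⌊(37·19)/102⌋ = ⌊722/102⌋ − ⌊703/102⌋ = 7 − 6 = 1
n=38: ⌊(39·19)/102⌋ − ⌊(38·19)/102⌋ = ⌊741/102⌋ − ⌊722/102⌋ = 7 − 7 = 0
n=39: ⌊(40·19)/102⌋ − ⌊(39·19)/102⌋ = ⌊760/102⌋ − ⌊741/102⌋ = 7 − 7 = 0
n=40: ⌊(41·19)/102⌋ − ⌊(40·19)/102⌋ = ⌊779/102⌋ − ⌊760/102⌋ = 7 − 7 = 0
n=41: ⌊(42·19)/102⌋ − ⌊(41·19)/102⌋ = ⌊798/102⌋ − ⌊779/102⌋ = 7 − 7 = 0
n=42: ⌊(43·19)/102⌋ − ⌊(42·19)/102⌋ = ⌊817/102⌋ − ⌊798/102⌋ = 8 − 7 = 1
n=43: ⌊(44·19)/102⌋ − ⌊(43·19)/102⌋ = ⌊836/102⌋ − ⌊817/102⌋ = 8 − 8 = 0
n=44: ⌊(45·19)/102⌋ − ⌊(44·19)/102⌋ = ⌊855/102⌋ − ⌊836/102⌋ = 8 − 8 = 0
n=45: ⌊(46·19)/102⌋ − ⌊(45·19)/102⌋ = ⌊874/102⌋ − ⌊855/102⌋ = 8 − 8 = 0
n=46: ⌊(47·19)/102⌋ − ⌊(46·19)/102⌋ = ⌊893/102⌋ − ⌊874/102⌋ = 8 − 8 = 0
n=47: ⌊(48·19)/102⌋ − ⌊(47·19)/102⌋ = ⌊912/102⌋ − ⌊893/102⌋ = 8 − 8 = 0
n=48: ⌊(49·19)/102⌋ − ⌊(48·19)/102⌋ = ⌊931/102⌋ − ⌊912/102⌋ = 9 − 8 = 1
n=49: ⌊(50·19)/102⌋ − ⌊(49·19)/102⌋ = ⌊950/102⌋ − ⌊931/102⌋ = 9 − 9 = 0
n=50: ⌊(51·19)/102⌋ − ⌊(50·19)/102⌋ = ⌊969/102⌋ − ⌊950/102⌋ = 9 − 9 = 0
n=51: ⌊(52·19)/102⌋ − ⌊(51·19)/102⌋ = ⌊988/102⌋ − ⌊969/102⌋ = 9 − 9 = 0
n=52: ⌊(53·19)/102⌋ − ⌊(52·19)/102⌋ = ⌊1007/102⌋ − ⌊988/102⌋ = 9 − 9 = 0
n=53: ⌊(54·19)/102⌋ − ⌊(53·19)/102⌋ = ⌊1026/102⌋ − ⌊1007/102⌋ = 10 − 9 = 1
n=54: ⌊(55·19)/102⌋ − ⌊(54·19)/102⌋ = ⌊1045/102⌋ − ⌊1026/102⌋ = 10 − 10 = 0
n=55: ⌊(56·19)/102⌋ − ⌊(55·19)/102⌋ = ⌊1064/102⌋ − ⌊1045/102⌋ = 10 − 10 = 0
n=56: ⌊(57·19)/102⌋ − ⌊(56·19)/102⌋ = ⌊1083/102⌋ − ⌊1064/102⌋ = 10 − 10 = 0
n=57: ⌊(58·19)/102⌋ − ⌊(57·19)/102⌋ = ⌊1102/102⌋ − ⌊1083/102⌋ = 10 − 10 = 0
n=58: ⌊(59·19)/102⌋ − ⌊(58·19)/102⌋ = ⌊1121/102⌋ − ⌊1102/102⌋ = 10 − 10 = 0
n=59: ⌊(60·19)/102⌋ − ⌊(59·19)/102⌋ = ⌊1140/102⌋ − ⌊1121/102⌋ = 11 − 10 = 1
n=60: ⌊(61·19)/102⌋ − ⌊(60·19)/102⌋ = ⌊1159/102⌋ − ⌊1140/102⌋ = 11 − 11 = 0
n=61: ⌊(62·19)/102⌋ − ⌊(61·19)/102⌋ = ⌊1178/102⌋ − ⌊1159/102⌋ = 11 − 11 = 0
n=62: ⌊(63·19)/102⌋ − ⌊(62·19)/102⌋ = ⌊1197/102⌋ − ⌊1178/102⌋ = 11 − 11 = 0
n=63: ⌊(64·19)/102⌋ − ⌊(63·19)/102⌋ = ⌊1216/102⌋ − ⌊1197/102⌋ = 11 − 11 = 0
n=64: ⌊(65·19)/102⌋ − ⌊(64·19)/102⌋ = ⌊1235/102⌋ − ⌊1216/102⌋ = 12 − 11 = 1
n=65: ⌊(66·19)/102⌋ − ⌊(65·19)/102⌋ = ⌊1254/102⌋ − ⌊1235/102⌋ = 12 − 12 = 0
n=66: ⌊(67·19)/102⌋ − ⌊(66·19)/102⌋ = ⌊1273/102⌋ − ⌊1254/102⌋ = 12 − 12 = 0
n=67: ⌊(68·19)/102⌋ − ⌊(67·19)/102⌋ = ⌊1292/102⌋ − ⌊1273/102⌋ = 12 − 12 = 0
n=68: ⌊(69·19)/102⌋ − ⌊(68·19)/102⌋ = ⌊1311/102⌋ − ⌊1292/102⌋ = 12 − 12 = 0
n=69: ⌊(70·19)/102⌋ − ⌊(69·19)/102⌋ = ⌊1330/102⌋ − ⌊1311/102⌋ = 13 − 12 = 1
n=70: ⌊(71·19)/102⌋ − ⌊(70·19)/102⌋ = ⌊1349/102⌋ − ⌊1330/102⌋ = 13 − 13 = 0
n=71: ⌊(72·19)/102⌋ − ⌊(71·19)/102⌋ = ⌊1368/102⌋ − ⌊1349/102⌋ = 13 − 13 = 0
n=72: ⌊(73·19)/102⌋ − ⌊(72·19)/102⌋ = ⌊1387/102⌋ − ⌊1368/102⌋ = 13 − 13 = 0
n=73: ⌊(74·19)/102⌋ − ⌊(73·19)/102⌋ = ⌊1406/102⌋ − ⌊1387/102⌋ = 13 − 13 = 0
n=74: ⌊(75·19)/102⌋ − ⌊(74·19)/102⌋ = ⌊1425/102⌋ − ⌊1406/102⌋ = 13 − 13 = 0
n=75: ⌊(76·19)/102⌋ − ⌊(75·19)/102⌋ = ⌊1444/102⌋ − ⌊1425/102⌋ = 14 − 13 = 1
n=76: ⌊(77·19)/102⌋ − ⌊(76·19)/102⌋ = ⌊1463/102⌋ − ⌊1444/102⌋ = 14 − 14 = 0
n=77: ⌊(78·19)/102⌋ − ⌊(77·19)/102⌋ = ⌊1482/102⌋ − ⌊1463/102⌋ = 14 − 14 = 0
n=78: ⌊(79·19)/102⌋ − ⌊(78·19)/102⌋ = ⌊1501/102⌋ − ⌊1482/102⌋ = 14 − 14 = 0
n=79: ⌊(80·19)/102⌋ − ⌊(79·19)/102⌋ = ⌊1520/102⌋ − ⌊1501/102⌋ = 14 − 14 = 0
n=80: ⌊(81·19)/102⌋ − ⌊(80·19)/102⌋ = ⌊1539/102⌋ − ⌊1520/102⌋ = 15 − 14 = 1
n=81: ⌊(82·19)/102⌋ − ⌊(81·19)/102⌋ = ⌊1558/102⌋ − ⌊1539/102⌋ = 15 − 15 = 0
n=82: ⌊(83·19)/102⌋ − ⌊(82·19)/102⌋ = ⌊1577/102⌋ − ⌊1558/102⌋ = 15 − 15 = 0
n=83: ⌊(84·19)/102⌋ − ⌊(83·19)/102⌋ = ⌊1596/102⌋ − ⌊1577/102⌋ = 15 − 15 = 0
n=84: ⌊(85·19)/102⌋ − ⌊(84·19)/102⌋ = ⌊1615/102⌋ − ⌊1596/102⌋ = 15 − 15 = 0
n=85: ⌊(86·19)/102⌋ − ⌊(85·19)/102⌋ = ⌊1634/102⌋ − ⌊1615/102⌋ = 16 − 15 = 1
n=86: ⌊(87·19)/102⌋ − ⌊(86·19)/102⌋ = ⌊1653/102⌋ − ⌊1634/102⌋ = 16 − 16 = 0
n=87: ⌊(88·19)/102⌋ − ⌊(87·19)/102⌋ = ⌊1672/102⌋ − ⌊1653/102⌋ = 16 − 16 = 0
n=88: ⌊(89·19)/102⌋ − ⌊(88·19)/102⌋ = ⌊1691/102⌋ − ⌊1672/102⌋ = 16 − 16 = 0
n=89: ⌊(90·19)/102⌋ − ⌊(89·19)/102⌋ = ⌊1710/102⌋ − ⌊1691/102⌋ = 16 − 16 = 0
n=90: ⌊(91·19)/102⌋ − ⌊(90·19)/102⌋ = ⌊1729/102⌋ − ⌊1710/102⌋ = 16 − 16 = 0
n=91: ⌊(92·19)/102⌋ − ⌊(91·19)/102⌋ = ⌊1748/102⌋ − ⌊1729/102⌋ = 17 − 16 = 1
n=92: ⌊(93·19)/102⌋ − ⌊(92·19)/102⌋ = ⌊1767/102⌋ − ⌊1748/102⌋ = 17 − 17 = 0
n=93: ⌊(94·19)/102⌋ − ⌊(93·19)/102⌋ = ⌊1786/102⌋ − ⌊1767/102⌋ = 17 − 17 = 0
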